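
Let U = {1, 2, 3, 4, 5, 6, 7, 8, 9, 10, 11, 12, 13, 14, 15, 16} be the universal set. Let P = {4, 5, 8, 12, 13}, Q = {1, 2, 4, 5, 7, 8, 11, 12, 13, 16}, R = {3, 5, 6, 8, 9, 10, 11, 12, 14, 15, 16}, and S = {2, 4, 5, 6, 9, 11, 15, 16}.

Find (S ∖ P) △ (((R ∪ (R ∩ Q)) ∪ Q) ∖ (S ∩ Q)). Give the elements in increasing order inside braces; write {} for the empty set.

S ∖ P = {2, 6, 9, 11, 15, 16}
R ∩ Q = {5, 8, 11, 12, 16}
R ∪ (R ∩ Q) = {3, 5, 6, 8, 9, 10, 11, 12, 14, 15, 16}
(R ∪ (R ∩ Q)) ∪ Q = {1, 2, 3, 4, 5, 6, 7, 8, 9, 10, 11, 12, 13, 14, 15, 16}
S ∩ Q = {2, 4, 5, 11, 16}
((R ∪ (R ∩ Q)) ∪ Q) ∖ (S ∩ Q) = {1, 3, 6, 7, 8, 9, 10, 12, 13, 14, 15}
(S ∖ P) △ (((R ∪ (R ∩ Q)) ∪ Q) ∖ (S ∩ Q)) = {1, 2, 3, 7, 8, 10, 11, 12, 13, 14, 16}

{1, 2, 3, 7, 8, 10, 11, 12, 13, 14, 16}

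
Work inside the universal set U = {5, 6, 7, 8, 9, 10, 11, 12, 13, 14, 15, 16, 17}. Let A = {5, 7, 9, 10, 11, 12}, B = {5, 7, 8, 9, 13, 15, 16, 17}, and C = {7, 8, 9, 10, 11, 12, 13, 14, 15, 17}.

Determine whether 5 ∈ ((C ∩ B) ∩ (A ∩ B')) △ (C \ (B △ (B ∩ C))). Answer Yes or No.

No

5 ∉ C and 5 ∈ B, so 5 ∉ C ∩ B
5 ∈ B, so 5 ∉ B'
5 ∈ A and 5 ∉ B', so 5 ∉ A ∩ B'
5 ∉ (C ∩ B) and 5 ∉ (A ∩ B'), so 5 ∉ (C ∩ B) ∩ (A ∩ B')
5 ∈ B and 5 ∉ C, so 5 ∉ B ∩ C
5 ∈ B and 5 ∉ (B ∩ C), so 5 ∈ B △ (B ∩ C)
5 ∉ C and 5 ∈ (B △ (B ∩ C)), so 5 ∉ C \ (B △ (B ∩ C))
5 ∉ ((C ∩ B) ∩ (A ∩ B')) and 5 ∉ (C \ (B △ (B ∩ C))), so 5 ∉ ((C ∩ B) ∩ (A ∩ B')) △ (C \ (B △ (B ∩ C)))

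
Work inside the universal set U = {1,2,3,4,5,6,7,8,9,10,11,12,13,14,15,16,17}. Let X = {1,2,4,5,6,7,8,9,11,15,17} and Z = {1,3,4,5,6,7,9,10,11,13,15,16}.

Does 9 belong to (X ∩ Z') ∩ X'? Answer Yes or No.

9 ∈ Z, so 9 ∉ Z'
9 ∈ X and 9 ∉ Z', so 9 ∉ X ∩ Z'
9 ∈ X, so 9 ∉ X'
9 ∉ (X ∩ Z') and 9 ∉ X', so 9 ∉ (X ∩ Z') ∩ X'

No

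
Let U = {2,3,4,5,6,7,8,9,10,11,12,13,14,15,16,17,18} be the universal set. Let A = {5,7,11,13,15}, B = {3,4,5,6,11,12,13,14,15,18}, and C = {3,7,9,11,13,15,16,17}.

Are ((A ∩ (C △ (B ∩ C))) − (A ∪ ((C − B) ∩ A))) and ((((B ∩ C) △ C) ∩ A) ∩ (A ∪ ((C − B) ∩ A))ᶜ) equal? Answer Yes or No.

B ∩ C = {3,11,13,15}
C △ (B ∩ C) = {7,9,16,17}
A ∩ (C △ (B ∩ C)) = {7}
C − B = {7,9,16,17}
(C − B) ∩ A = {7}
A ∪ ((C − B) ∩ A) = {5,7,11,13,15}
(A ∩ (C △ (B ∩ C))) − (A ∪ ((C − B) ∩ A)) = {}
(B ∩ C) △ C = {7,9,16,17}
((B ∩ C) △ C) ∩ A = {7}
(A ∪ ((C − B) ∩ A))ᶜ = {2,3,4,6,8,9,10,12,14,16,17,18}
(((B ∩ C) △ C) ∩ A) ∩ (A ∪ ((C − B) ∩ A))ᶜ = {}
Both equal {}, so (A ∩ (C △ (B ∩ C))) − (A ∪ ((C − B) ∩ A)) = (((B ∩ C) △ C) ∩ A) ∩ (A ∪ ((C − B) ∩ A))ᶜ.

Yes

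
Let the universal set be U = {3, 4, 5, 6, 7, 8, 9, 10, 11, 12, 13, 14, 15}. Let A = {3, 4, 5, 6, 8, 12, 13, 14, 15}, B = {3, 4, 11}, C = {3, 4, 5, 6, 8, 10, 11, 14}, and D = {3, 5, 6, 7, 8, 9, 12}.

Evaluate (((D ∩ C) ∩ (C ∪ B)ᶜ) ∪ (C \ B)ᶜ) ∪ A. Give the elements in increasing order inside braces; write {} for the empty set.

{3, 4, 5, 6, 7, 8, 9, 11, 12, 13, 14, 15}

D ∩ C = {3, 5, 6, 8}
C ∪ B = {3, 4, 5, 6, 8, 10, 11, 14}
(C ∪ B)ᶜ = {7, 9, 12, 13, 15}
(D ∩ C) ∩ (C ∪ B)ᶜ = {}
C \ B = {5, 6, 8, 10, 14}
(C \ B)ᶜ = {3, 4, 7, 9, 11, 12, 13, 15}
((D ∩ C) ∩ (C ∪ B)ᶜ) ∪ (C \ B)ᶜ = {3, 4, 7, 9, 11, 12, 13, 15}
(((D ∩ C) ∩ (C ∪ B)ᶜ) ∪ (C \ B)ᶜ) ∪ A = {3, 4, 5, 6, 7, 8, 9, 11, 12, 13, 14, 15}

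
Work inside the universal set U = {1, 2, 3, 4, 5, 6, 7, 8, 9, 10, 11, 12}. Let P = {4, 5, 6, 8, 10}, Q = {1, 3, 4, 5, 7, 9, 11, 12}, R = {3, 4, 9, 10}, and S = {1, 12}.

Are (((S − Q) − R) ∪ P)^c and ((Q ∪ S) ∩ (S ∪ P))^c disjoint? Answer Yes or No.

No

S − Q = {}
(S − Q) − R = {}
((S − Q) − R) ∪ P = {4, 5, 6, 8, 10}
(((S − Q) − R) ∪ P)^c = {1, 2, 3, 7, 9, 11, 12}
Q ∪ S = {1, 3, 4, 5, 7, 9, 11, 12}
S ∪ P = {1, 4, 5, 6, 8, 10, 12}
(Q ∪ S) ∩ (S ∪ P) = {1, 4, 5, 12}
((Q ∪ S) ∩ (S ∪ P))^c = {2, 3, 6, 7, 8, 9, 10, 11}
2 lies in both, so they are not disjoint.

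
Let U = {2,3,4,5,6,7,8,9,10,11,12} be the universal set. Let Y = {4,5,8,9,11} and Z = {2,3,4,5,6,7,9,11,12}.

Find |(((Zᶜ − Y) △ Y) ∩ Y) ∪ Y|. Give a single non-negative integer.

Zᶜ = {8,10}
Zᶜ − Y = {10}
(Zᶜ − Y) △ Y = {4,5,8,9,10,11}
((Zᶜ − Y) △ Y) ∩ Y = {4,5,8,9,11}
(((Zᶜ − Y) △ Y) ∩ Y) ∪ Y = {4,5,8,9,11}
|(((Zᶜ − Y) △ Y) ∩ Y) ∪ Y| = 5

5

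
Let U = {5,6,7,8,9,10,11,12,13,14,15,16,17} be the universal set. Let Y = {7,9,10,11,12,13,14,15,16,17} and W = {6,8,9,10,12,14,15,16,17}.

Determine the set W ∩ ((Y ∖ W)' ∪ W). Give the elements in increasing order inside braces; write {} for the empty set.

{6,8,9,10,12,14,15,16,17}

Y ∖ W = {7,11,13}
(Y ∖ W)' = {5,6,8,9,10,12,14,15,16,17}
(Y ∖ W)' ∪ W = {5,6,8,9,10,12,14,15,16,17}
W ∩ ((Y ∖ W)' ∪ W) = {6,8,9,10,12,14,15,16,17}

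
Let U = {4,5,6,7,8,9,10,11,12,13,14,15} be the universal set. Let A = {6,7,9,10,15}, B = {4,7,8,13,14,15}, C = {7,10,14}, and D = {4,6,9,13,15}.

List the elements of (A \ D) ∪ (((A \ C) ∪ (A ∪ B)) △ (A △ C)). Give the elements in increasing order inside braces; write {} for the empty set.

A \ D = {7,10}
A \ C = {6,9,15}
A ∪ B = {4,6,7,8,9,10,13,14,15}
(A \ C) ∪ (A ∪ B) = {4,6,7,8,9,10,13,14,15}
A △ C = {6,9,14,15}
((A \ C) ∪ (A ∪ B)) △ (A △ C) = {4,7,8,10,13}
(A \ D) ∪ (((A \ C) ∪ (A ∪ B)) △ (A △ C)) = {4,7,8,10,13}

{4,7,8,10,13}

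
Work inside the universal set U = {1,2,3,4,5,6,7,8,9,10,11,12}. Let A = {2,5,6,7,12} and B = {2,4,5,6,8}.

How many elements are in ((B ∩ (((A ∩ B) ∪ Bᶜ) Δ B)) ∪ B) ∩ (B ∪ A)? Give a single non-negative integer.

A ∩ B = {2,5,6}
Bᶜ = {1,3,7,9,10,11,12}
(A ∩ B) ∪ Bᶜ = {1,2,3,5,6,7,9,10,11,12}
((A ∩ B) ∪ Bᶜ) Δ B = {1,3,4,7,8,9,10,11,12}
B ∩ (((A ∩ B) ∪ Bᶜ) Δ B) = {4,8}
(B ∩ (((A ∩ B) ∪ Bᶜ) Δ B)) ∪ B = {2,4,5,6,8}
B ∪ A = {2,4,5,6,7,8,12}
((B ∩ (((A ∩ B) ∪ Bᶜ) Δ B)) ∪ B) ∩ (B ∪ A) = {2,4,5,6,8}
|((B ∩ (((A ∩ B) ∪ Bᶜ) Δ B)) ∪ B) ∩ (B ∪ A)| = 5

5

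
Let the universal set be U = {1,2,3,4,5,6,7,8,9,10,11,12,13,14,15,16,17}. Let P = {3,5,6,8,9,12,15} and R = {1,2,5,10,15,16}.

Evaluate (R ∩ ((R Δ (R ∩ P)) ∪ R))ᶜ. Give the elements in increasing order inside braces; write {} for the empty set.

R ∩ P = {5,15}
R Δ (R ∩ P) = {1,2,10,16}
(R Δ (R ∩ P)) ∪ R = {1,2,5,10,15,16}
R ∩ ((R Δ (R ∩ P)) ∪ R) = {1,2,5,10,15,16}
(R ∩ ((R Δ (R ∩ P)) ∪ R))ᶜ = {3,4,6,7,8,9,11,12,13,14,17}

{3,4,6,7,8,9,11,12,13,14,17}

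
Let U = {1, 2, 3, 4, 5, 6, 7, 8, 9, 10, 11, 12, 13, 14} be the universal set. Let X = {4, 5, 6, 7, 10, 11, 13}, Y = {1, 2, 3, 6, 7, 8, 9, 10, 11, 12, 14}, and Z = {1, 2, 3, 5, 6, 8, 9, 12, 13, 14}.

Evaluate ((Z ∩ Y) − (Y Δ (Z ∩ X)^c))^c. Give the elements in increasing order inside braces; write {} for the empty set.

{4, 5, 6, 7, 10, 11, 13}

Z ∩ Y = {1, 2, 3, 6, 8, 9, 12, 14}
Z ∩ X = {5, 6, 13}
(Z ∩ X)^c = {1, 2, 3, 4, 7, 8, 9, 10, 11, 12, 14}
Y Δ (Z ∩ X)^c = {4, 6}
(Z ∩ Y) − (Y Δ (Z ∩ X)^c) = {1, 2, 3, 8, 9, 12, 14}
((Z ∩ Y) − (Y Δ (Z ∩ X)^c))^c = {4, 5, 6, 7, 10, 11, 13}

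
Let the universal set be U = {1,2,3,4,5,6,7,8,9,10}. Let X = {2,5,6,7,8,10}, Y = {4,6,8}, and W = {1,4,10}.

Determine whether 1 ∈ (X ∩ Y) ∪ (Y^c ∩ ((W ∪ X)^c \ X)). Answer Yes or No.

1 ∉ X and 1 ∉ Y, so 1 ∉ X ∩ Y
1 ∉ Y, so 1 ∈ Y^c
1 ∈ W and 1 ∉ X, so 1 ∈ W ∪ X
1 ∉ (W ∪ X)^c since 1 ∈ (W ∪ X)
1 ∉ (W ∪ X)^c and 1 ∉ X, so 1 ∉ (W ∪ X)^c \ X
1 ∈ Y^c and 1 ∉ ((W ∪ X)^c \ X), so 1 ∉ Y^c ∩ ((W ∪ X)^c \ X)
1 ∉ (X ∩ Y) and 1 ∉ (Y^c ∩ ((W ∪ X)^c \ X)), so 1 ∉ (X ∩ Y) ∪ (Y^c ∩ ((W ∪ X)^c \ X))

No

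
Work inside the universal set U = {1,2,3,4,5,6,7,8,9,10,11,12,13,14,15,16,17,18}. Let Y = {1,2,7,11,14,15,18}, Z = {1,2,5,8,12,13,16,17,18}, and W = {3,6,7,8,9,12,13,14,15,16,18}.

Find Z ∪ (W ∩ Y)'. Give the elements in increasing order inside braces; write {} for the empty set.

W ∩ Y = {7,14,15,18}
(W ∩ Y)' = {1,2,3,4,5,6,8,9,10,11,12,13,16,17}
Z ∪ (W ∩ Y)' = {1,2,3,4,5,6,8,9,10,11,12,13,16,17,18}

{1,2,3,4,5,6,8,9,10,11,12,13,16,17,18}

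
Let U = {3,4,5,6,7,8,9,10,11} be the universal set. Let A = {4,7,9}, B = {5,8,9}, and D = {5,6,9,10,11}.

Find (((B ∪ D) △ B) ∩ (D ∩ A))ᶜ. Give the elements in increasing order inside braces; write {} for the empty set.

B ∪ D = {5,6,8,9,10,11}
(B ∪ D) △ B = {6,10,11}
D ∩ A = {9}
((B ∪ D) △ B) ∩ (D ∩ A) = {}
(((B ∪ D) △ B) ∩ (D ∩ A))ᶜ = {3,4,5,6,7,8,9,10,11}

{3,4,5,6,7,8,9,10,11}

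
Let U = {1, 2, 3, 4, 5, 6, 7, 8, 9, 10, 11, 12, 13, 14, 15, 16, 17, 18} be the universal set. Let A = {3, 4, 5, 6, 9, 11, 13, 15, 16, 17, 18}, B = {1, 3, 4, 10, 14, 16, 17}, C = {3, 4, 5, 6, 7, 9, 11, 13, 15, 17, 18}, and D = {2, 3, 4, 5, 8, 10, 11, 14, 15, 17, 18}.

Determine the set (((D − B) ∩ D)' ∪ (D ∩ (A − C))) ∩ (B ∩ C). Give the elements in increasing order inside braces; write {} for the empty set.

D − B = {2, 5, 8, 11, 15, 18}
(D − B) ∩ D = {2, 5, 8, 11, 15, 18}
((D − B) ∩ D)' = {1, 3, 4, 6, 7, 9, 10, 12, 13, 14, 16, 17}
A − C = {16}
D ∩ (A − C) = {}
((D − B) ∩ D)' ∪ (D ∩ (A − C)) = {1, 3, 4, 6, 7, 9, 10, 12, 13, 14, 16, 17}
B ∩ C = {3, 4, 17}
(((D − B) ∩ D)' ∪ (D ∩ (A − C))) ∩ (B ∩ C) = {3, 4, 17}

{3, 4, 17}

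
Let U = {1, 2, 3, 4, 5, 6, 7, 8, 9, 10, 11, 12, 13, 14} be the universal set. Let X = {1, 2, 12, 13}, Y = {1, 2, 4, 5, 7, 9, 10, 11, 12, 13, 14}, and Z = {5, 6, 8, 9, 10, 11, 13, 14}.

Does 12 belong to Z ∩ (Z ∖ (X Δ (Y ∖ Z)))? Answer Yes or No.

12 ∈ Y and 12 ∉ Z, so 12 ∈ Y ∖ Z
12 ∈ X and 12 ∈ (Y ∖ Z), so 12 ∉ X Δ (Y ∖ Z)
12 ∉ Z and 12 ∉ (X Δ (Y ∖ Z)), so 12 ∉ Z ∖ (X Δ (Y ∖ Z))
12 ∉ Z and 12 ∉ (Z ∖ (X Δ (Y ∖ Z))), so 12 ∉ Z ∩ (Z ∖ (X Δ (Y ∖ Z)))

No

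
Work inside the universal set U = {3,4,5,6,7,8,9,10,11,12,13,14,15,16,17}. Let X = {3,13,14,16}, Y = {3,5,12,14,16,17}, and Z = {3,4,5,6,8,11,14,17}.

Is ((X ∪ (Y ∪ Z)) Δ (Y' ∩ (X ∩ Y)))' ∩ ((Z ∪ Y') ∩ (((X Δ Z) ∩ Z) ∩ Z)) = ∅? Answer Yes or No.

Yes

Y ∪ Z = {3,4,5,6,8,11,12,14,16,17}
X ∪ (Y ∪ Z) = {3,4,5,6,8,11,12,13,14,16,17}
Y' = {4,6,7,8,9,10,11,13,15}
X ∩ Y = {3,14,16}
Y' ∩ (X ∩ Y) = {}
(X ∪ (Y ∪ Z)) Δ (Y' ∩ (X ∩ Y)) = {3,4,5,6,8,11,12,13,14,16,17}
((X ∪ (Y ∪ Z)) Δ (Y' ∩ (X ∩ Y)))' = {7,9,10,15}
Z ∪ Y' = {3,4,5,6,7,8,9,10,11,13,14,15,17}
X Δ Z = {4,5,6,8,11,13,16,17}
(X Δ Z) ∩ Z = {4,5,6,8,11,17}
((X Δ Z) ∩ Z) ∩ Z = {4,5,6,8,11,17}
(Z ∪ Y') ∩ (((X Δ Z) ∩ Z) ∩ Z) = {4,5,6,8,11,17}
{7,9,10,15} and {4,5,6,8,11,17} share no elements.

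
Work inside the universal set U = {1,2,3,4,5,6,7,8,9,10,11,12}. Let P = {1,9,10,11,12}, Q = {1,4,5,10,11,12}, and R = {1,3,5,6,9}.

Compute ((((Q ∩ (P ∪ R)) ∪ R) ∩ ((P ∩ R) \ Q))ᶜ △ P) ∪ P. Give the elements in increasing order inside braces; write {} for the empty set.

P ∪ R = {1,3,5,6,9,10,11,12}
Q ∩ (P ∪ R) = {1,5,10,11,12}
(Q ∩ (P ∪ R)) ∪ R = {1,3,5,6,9,10,11,12}
P ∩ R = {1,9}
(P ∩ R) \ Q = {9}
((Q ∩ (P ∪ R)) ∪ R) ∩ ((P ∩ R) \ Q) = {9}
(((Q ∩ (P ∪ R)) ∪ R) ∩ ((P ∩ R) \ Q))ᶜ = {1,2,3,4,5,6,7,8,10,11,12}
(((Q ∩ (P ∪ R)) ∪ R) ∩ ((P ∩ R) \ Q))ᶜ △ P = {2,3,4,5,6,7,8,9}
((((Q ∩ (P ∪ R)) ∪ R) ∩ ((P ∩ R) \ Q))ᶜ △ P) ∪ P = {1,2,3,4,5,6,7,8,9,10,11,12}

{1,2,3,4,5,6,7,8,9,10,11,12}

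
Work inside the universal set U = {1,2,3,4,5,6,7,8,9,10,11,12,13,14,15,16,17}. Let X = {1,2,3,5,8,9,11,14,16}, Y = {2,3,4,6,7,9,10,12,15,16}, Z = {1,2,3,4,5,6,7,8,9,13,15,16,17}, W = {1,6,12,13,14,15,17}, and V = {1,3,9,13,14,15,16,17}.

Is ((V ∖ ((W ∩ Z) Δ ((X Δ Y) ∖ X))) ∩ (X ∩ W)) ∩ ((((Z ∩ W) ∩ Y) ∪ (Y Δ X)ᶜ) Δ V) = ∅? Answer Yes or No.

No

W ∩ Z = {1,6,13,15,17}
X Δ Y = {1,4,5,6,7,8,10,11,12,14,15}
(X Δ Y) ∖ X = {4,6,7,10,12,15}
(W ∩ Z) Δ ((X Δ Y) ∖ X) = {1,4,7,10,12,13,17}
V ∖ ((W ∩ Z) Δ ((X Δ Y) ∖ X)) = {3,9,14,15,16}
X ∩ W = {1,14}
(V ∖ ((W ∩ Z) Δ ((X Δ Y) ∖ X))) ∩ (X ∩ W) = {14}
Z ∩ W = {1,6,13,15,17}
(Z ∩ W) ∩ Y = {6,15}
Y Δ X = {1,4,5,6,7,8,10,11,12,14,15}
(Y Δ X)ᶜ = {2,3,9,13,16,17}
((Z ∩ W) ∩ Y) ∪ (Y Δ X)ᶜ = {2,3,6,9,13,15,16,17}
(((Z ∩ W) ∩ Y) ∪ (Y Δ X)ᶜ) Δ V = {1,2,6,14}
14 lies in both, so they are not disjoint.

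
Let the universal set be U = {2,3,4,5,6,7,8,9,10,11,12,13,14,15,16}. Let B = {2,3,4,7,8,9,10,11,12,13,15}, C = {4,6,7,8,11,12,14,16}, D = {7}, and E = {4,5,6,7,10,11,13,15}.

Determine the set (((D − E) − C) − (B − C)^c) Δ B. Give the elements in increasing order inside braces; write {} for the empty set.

{2,3,4,7,8,9,10,11,12,13,15}

D − E = {}
(D − E) − C = {}
B − C = {2,3,9,10,13,15}
(B − C)^c = {4,5,6,7,8,11,12,14,16}
((D − E) − C) − (B − C)^c = {}
(((D − E) − C) − (B − C)^c) Δ B = {2,3,4,7,8,9,10,11,12,13,15}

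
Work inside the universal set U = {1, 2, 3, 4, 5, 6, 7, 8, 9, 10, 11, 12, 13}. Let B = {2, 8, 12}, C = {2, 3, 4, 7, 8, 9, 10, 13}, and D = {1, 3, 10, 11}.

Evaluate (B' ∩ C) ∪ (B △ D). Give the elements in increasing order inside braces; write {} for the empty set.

{1, 2, 3, 4, 7, 8, 9, 10, 11, 12, 13}

B' = {1, 3, 4, 5, 6, 7, 9, 10, 11, 13}
B' ∩ C = {3, 4, 7, 9, 10, 13}
B △ D = {1, 2, 3, 8, 10, 11, 12}
(B' ∩ C) ∪ (B △ D) = {1, 2, 3, 4, 7, 8, 9, 10, 11, 12, 13}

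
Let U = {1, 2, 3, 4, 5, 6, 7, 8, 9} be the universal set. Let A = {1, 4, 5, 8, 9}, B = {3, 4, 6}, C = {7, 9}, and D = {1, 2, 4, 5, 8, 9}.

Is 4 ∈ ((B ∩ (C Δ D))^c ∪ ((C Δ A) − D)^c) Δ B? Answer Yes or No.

No

4 ∉ C and 4 ∈ D, so 4 ∈ C Δ D
4 ∈ B and 4 ∈ (C Δ D), so 4 ∈ B ∩ (C Δ D)
4 ∉ (B ∩ (C Δ D))^c since 4 ∈ (B ∩ (C Δ D))
4 ∉ C and 4 ∈ A, so 4 ∈ C Δ A
4 ∈ (C Δ A) and 4 ∈ D, so 4 ∉ (C Δ A) − D
4 ∈ ((C Δ A) − D)^c since 4 ∉ ((C Δ A) − D)
4 ∉ (B ∩ (C Δ D))^c and 4 ∈ ((C Δ A) − D)^c, so 4 ∈ (B ∩ (C Δ D))^c ∪ ((C Δ A) − D)^c
4 ∈ ((B ∩ (C Δ D))^c ∪ ((C Δ A) − D)^c) and 4 ∈ B, so 4 ∉ ((B ∩ (C Δ D))^c ∪ ((C Δ A) − D)^c) Δ B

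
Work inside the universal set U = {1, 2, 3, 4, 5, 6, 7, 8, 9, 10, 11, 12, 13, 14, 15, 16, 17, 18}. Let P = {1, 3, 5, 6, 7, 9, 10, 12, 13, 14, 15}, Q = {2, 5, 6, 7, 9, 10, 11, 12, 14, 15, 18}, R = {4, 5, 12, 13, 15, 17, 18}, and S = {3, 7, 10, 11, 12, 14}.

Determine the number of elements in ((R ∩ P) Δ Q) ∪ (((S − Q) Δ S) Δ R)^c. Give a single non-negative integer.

14

R ∩ P = {5, 12, 13, 15}
(R ∩ P) Δ Q = {2, 6, 7, 9, 10, 11, 13, 14, 18}
S − Q = {3}
(S − Q) Δ S = {7, 10, 11, 12, 14}
((S − Q) Δ S) Δ R = {4, 5, 7, 10, 11, 13, 14, 15, 17, 18}
(((S − Q) Δ S) Δ R)^c = {1, 2, 3, 6, 8, 9, 12, 16}
((R ∩ P) Δ Q) ∪ (((S − Q) Δ S) Δ R)^c = {1, 2, 3, 6, 7, 8, 9, 10, 11, 12, 13, 14, 16, 18}
|((R ∩ P) Δ Q) ∪ (((S − Q) Δ S) Δ R)^c| = 14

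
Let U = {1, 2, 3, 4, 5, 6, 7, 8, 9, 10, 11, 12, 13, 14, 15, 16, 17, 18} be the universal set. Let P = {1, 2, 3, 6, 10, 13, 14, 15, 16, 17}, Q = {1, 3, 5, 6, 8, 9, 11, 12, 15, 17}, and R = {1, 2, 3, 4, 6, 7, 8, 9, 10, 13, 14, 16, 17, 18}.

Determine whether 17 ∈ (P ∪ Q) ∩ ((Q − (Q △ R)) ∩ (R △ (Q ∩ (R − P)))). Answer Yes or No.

Yes

17 ∈ P and 17 ∈ Q, so 17 ∈ P ∪ Q
17 ∈ Q and 17 ∈ R, so 17 ∉ Q △ R
17 ∈ Q and 17 ∉ (Q △ R), so 17 ∈ Q − (Q △ R)
17 ∈ R and 17 ∈ P, so 17 ∉ R − P
17 ∈ Q and 17 ∉ (R − P), so 17 ∉ Q ∩ (R − P)
17 ∈ R and 17 ∉ (Q ∩ (R − P)), so 17 ∈ R △ (Q ∩ (R − P))
17 ∈ (Q − (Q △ R)) and 17 ∈ (R △ (Q ∩ (R − P))), so 17 ∈ (Q − (Q △ R)) ∩ (R △ (Q ∩ (R − P)))
17 ∈ (P ∪ Q) and 17 ∈ ((Q − (Q △ R)) ∩ (R △ (Q ∩ (R − P)))), so 17 ∈ (P ∪ Q) ∩ ((Q − (Q △ R)) ∩ (R △ (Q ∩ (R − P))))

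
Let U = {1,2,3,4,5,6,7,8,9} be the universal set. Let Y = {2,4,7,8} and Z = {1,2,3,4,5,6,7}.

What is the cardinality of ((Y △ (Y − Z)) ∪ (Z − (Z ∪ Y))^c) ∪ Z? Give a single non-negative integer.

9

Y − Z = {8}
Y △ (Y − Z) = {2,4,7}
Z ∪ Y = {1,2,3,4,5,6,7,8}
Z − (Z ∪ Y) = {}
(Z − (Z ∪ Y))^c = {1,2,3,4,5,6,7,8,9}
(Y △ (Y − Z)) ∪ (Z − (Z ∪ Y))^c = {1,2,3,4,5,6,7,8,9}
((Y △ (Y − Z)) ∪ (Z − (Z ∪ Y))^c) ∪ Z = {1,2,3,4,5,6,7,8,9}
|((Y △ (Y − Z)) ∪ (Z − (Z ∪ Y))^c) ∪ Z| = 9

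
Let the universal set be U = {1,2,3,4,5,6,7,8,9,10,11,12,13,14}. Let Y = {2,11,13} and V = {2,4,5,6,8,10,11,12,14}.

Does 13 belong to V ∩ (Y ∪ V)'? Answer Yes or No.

No

13 ∈ Y and 13 ∉ V, so 13 ∈ Y ∪ V
13 ∉ (Y ∪ V)' since 13 ∈ (Y ∪ V)
13 ∉ V and 13 ∉ (Y ∪ V)', so 13 ∉ V ∩ (Y ∪ V)'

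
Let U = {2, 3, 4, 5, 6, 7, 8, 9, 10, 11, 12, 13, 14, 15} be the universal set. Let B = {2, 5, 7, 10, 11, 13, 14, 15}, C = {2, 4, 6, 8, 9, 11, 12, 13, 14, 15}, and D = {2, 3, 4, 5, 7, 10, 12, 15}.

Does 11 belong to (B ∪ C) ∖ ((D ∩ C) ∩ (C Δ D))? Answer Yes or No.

11 ∈ B and 11 ∈ C, so 11 ∈ B ∪ C
11 ∉ D and 11 ∈ C, so 11 ∉ D ∩ C
11 ∈ C and 11 ∉ D, so 11 ∈ C Δ D
11 ∉ (D ∩ C) and 11 ∈ (C Δ D), so 11 ∉ (D ∩ C) ∩ (C Δ D)
11 ∈ (B ∪ C) and 11 ∉ ((D ∩ C) ∩ (C Δ D)), so 11 ∈ (B ∪ C) ∖ ((D ∩ C) ∩ (C Δ D))

Yes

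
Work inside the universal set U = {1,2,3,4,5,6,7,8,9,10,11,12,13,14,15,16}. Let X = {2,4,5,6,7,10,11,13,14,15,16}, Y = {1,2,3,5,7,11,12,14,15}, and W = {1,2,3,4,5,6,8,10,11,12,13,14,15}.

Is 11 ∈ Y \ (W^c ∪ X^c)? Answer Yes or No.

Yes

11 ∈ W, so 11 ∉ W^c
11 ∈ X, so 11 ∉ X^c
11 ∉ W^c and 11 ∉ X^c, so 11 ∉ W^c ∪ X^c
11 ∈ Y and 11 ∉ (W^c ∪ X^c), so 11 ∈ Y \ (W^c ∪ X^c)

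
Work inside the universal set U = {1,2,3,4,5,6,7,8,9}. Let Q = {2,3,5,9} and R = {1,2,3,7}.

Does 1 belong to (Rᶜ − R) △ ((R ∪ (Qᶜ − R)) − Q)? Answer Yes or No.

Yes

1 ∈ R, so 1 ∉ Rᶜ
1 ∉ Rᶜ and 1 ∈ R, so 1 ∉ Rᶜ − R
1 ∉ Q, so 1 ∈ Qᶜ
1 ∈ Qᶜ and 1 ∈ R, so 1 ∉ Qᶜ − R
1 ∈ R and 1 ∉ (Qᶜ − R), so 1 ∈ R ∪ (Qᶜ − R)
1 ∈ (R ∪ (Qᶜ − R)) and 1 ∉ Q, so 1 ∈ (R ∪ (Qᶜ − R)) − Q
1 ∉ (Rᶜ − R) and 1 ∈ ((R ∪ (Qᶜ − R)) − Q), so 1 ∈ (Rᶜ − R) △ ((R ∪ (Qᶜ − R)) − Q)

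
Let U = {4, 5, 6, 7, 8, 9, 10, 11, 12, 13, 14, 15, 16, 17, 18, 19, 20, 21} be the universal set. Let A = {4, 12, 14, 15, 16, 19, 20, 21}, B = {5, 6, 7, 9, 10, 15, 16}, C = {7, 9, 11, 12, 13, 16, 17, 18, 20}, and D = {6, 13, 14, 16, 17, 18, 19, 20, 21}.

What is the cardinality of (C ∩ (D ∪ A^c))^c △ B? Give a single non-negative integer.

A^c = {5, 6, 7, 8, 9, 10, 11, 13, 17, 18}
D ∪ A^c = {5, 6, 7, 8, 9, 10, 11, 13, 14, 16, 17, 18, 19, 20, 21}
C ∩ (D ∪ A^c) = {7, 9, 11, 13, 16, 17, 18, 20}
(C ∩ (D ∪ A^c))^c = {4, 5, 6, 8, 10, 12, 14, 15, 19, 21}
(C ∩ (D ∪ A^c))^c △ B = {4, 7, 8, 9, 12, 14, 16, 19, 21}
|(C ∩ (D ∪ A^c))^c △ B| = 9

9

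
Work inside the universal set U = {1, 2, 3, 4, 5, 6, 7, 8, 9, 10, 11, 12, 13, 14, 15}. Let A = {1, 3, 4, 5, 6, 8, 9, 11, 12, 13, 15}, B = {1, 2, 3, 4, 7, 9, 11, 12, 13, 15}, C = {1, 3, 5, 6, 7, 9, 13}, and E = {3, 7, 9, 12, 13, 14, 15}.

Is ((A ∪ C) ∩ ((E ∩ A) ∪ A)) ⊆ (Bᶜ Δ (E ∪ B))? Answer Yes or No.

Yes

A ∪ C = {1, 3, 4, 5, 6, 7, 8, 9, 11, 12, 13, 15}
E ∩ A = {3, 9, 12, 13, 15}
(E ∩ A) ∪ A = {1, 3, 4, 5, 6, 8, 9, 11, 12, 13, 15}
(A ∪ C) ∩ ((E ∩ A) ∪ A) = {1, 3, 4, 5, 6, 8, 9, 11, 12, 13, 15}
Bᶜ = {5, 6, 8, 10, 14}
E ∪ B = {1, 2, 3, 4, 7, 9, 11, 12, 13, 14, 15}
Bᶜ Δ (E ∪ B) = {1, 2, 3, 4, 5, 6, 7, 8, 9, 10, 11, 12, 13, 15}
Every element of {1, 3, 4, 5, 6, 8, 9, 11, 12, 13, 15} is in {1, 2, 3, 4, 5, 6, 7, 8, 9, 10, 11, 12, 13, 15}, so (A ∪ C) ∩ ((E ∩ A) ∪ A) ⊆ Bᶜ Δ (E ∪ B).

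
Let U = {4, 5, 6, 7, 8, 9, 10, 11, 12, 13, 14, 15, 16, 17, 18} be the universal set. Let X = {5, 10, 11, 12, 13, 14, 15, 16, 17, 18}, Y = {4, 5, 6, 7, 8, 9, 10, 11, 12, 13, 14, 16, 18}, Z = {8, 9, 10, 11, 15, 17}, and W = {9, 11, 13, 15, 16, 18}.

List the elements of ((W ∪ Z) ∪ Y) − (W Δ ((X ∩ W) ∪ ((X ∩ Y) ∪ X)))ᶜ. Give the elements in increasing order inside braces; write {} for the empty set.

W ∪ Z = {8, 9, 10, 11, 13, 15, 16, 17, 18}
(W ∪ Z) ∪ Y = {4, 5, 6, 7, 8, 9, 10, 11, 12, 13, 14, 15, 16, 17, 18}
X ∩ W = {11, 13, 15, 16, 18}
X ∩ Y = {5, 10, 11, 12, 13, 14, 16, 18}
(X ∩ Y) ∪ X = {5, 10, 11, 12, 13, 14, 15, 16, 17, 18}
(X ∩ W) ∪ ((X ∩ Y) ∪ X) = {5, 10, 11, 12, 13, 14, 15, 16, 17, 18}
W Δ ((X ∩ W) ∪ ((X ∩ Y) ∪ X)) = {5, 9, 10, 12, 14, 17}
(W Δ ((X ∩ W) ∪ ((X ∩ Y) ∪ X)))ᶜ = {4, 6, 7, 8, 11, 13, 15, 16, 18}
((W ∪ Z) ∪ Y) − (W Δ ((X ∩ W) ∪ ((X ∩ Y) ∪ X)))ᶜ = {5, 9, 10, 12, 14, 17}

{5, 9, 10, 12, 14, 17}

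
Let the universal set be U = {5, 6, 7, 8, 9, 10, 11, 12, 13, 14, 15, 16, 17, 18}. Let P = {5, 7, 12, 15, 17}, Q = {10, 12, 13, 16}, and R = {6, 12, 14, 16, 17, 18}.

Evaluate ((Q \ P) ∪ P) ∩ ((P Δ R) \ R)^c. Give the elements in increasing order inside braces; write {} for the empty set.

Q \ P = {10, 13, 16}
(Q \ P) ∪ P = {5, 7, 10, 12, 13, 15, 16, 17}
P Δ R = {5, 6, 7, 14, 15, 16, 18}
(P Δ R) \ R = {5, 7, 15}
((P Δ R) \ R)^c = {6, 8, 9, 10, 11, 12, 13, 14, 16, 17, 18}
((Q \ P) ∪ P) ∩ ((P Δ R) \ R)^c = {10, 12, 13, 16, 17}

{10, 12, 13, 16, 17}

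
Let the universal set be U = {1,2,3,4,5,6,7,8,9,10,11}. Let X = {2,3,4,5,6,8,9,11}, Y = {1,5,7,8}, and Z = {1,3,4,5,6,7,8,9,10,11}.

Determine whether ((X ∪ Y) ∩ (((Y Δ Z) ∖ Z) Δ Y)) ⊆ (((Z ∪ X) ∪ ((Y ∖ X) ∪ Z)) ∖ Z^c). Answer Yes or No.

Yes

X ∪ Y = {1,2,3,4,5,6,7,8,9,11}
Y Δ Z = {3,4,6,9,10,11}
(Y Δ Z) ∖ Z = {}
((Y Δ Z) ∖ Z) Δ Y = {1,5,7,8}
(X ∪ Y) ∩ (((Y Δ Z) ∖ Z) Δ Y) = {1,5,7,8}
Z ∪ X = {1,2,3,4,5,6,7,8,9,10,11}
Y ∖ X = {1,7}
(Y ∖ X) ∪ Z = {1,3,4,5,6,7,8,9,10,11}
(Z ∪ X) ∪ ((Y ∖ X) ∪ Z) = {1,2,3,4,5,6,7,8,9,10,11}
Z^c = {2}
((Z ∪ X) ∪ ((Y ∖ X) ∪ Z)) ∖ Z^c = {1,3,4,5,6,7,8,9,10,11}
Every element of {1,5,7,8} is in {1,3,4,5,6,7,8,9,10,11}, so (X ∪ Y) ∩ (((Y Δ Z) ∖ Z) Δ Y) ⊆ ((Z ∪ X) ∪ ((Y ∖ X) ∪ Z)) ∖ Z^c.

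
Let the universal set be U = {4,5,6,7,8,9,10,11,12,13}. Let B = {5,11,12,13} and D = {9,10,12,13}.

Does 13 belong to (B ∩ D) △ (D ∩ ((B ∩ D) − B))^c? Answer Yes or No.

No

13 ∈ B and 13 ∈ D, so 13 ∈ B ∩ D
13 ∈ B and 13 ∈ D, so 13 ∈ B ∩ D
13 ∈ (B ∩ D) and 13 ∈ B, so 13 ∉ (B ∩ D) − B
13 ∈ D and 13 ∉ ((B ∩ D) − B), so 13 ∉ D ∩ ((B ∩ D) − B)
13 ∈ (D ∩ ((B ∩ D) − B))^c since 13 ∉ (D ∩ ((B ∩ D) − B))
13 ∈ (B ∩ D) and 13 ∈ (D ∩ ((B ∩ D) − B))^c, so 13 ∉ (B ∩ D) △ (D ∩ ((B ∩ D) − B))^c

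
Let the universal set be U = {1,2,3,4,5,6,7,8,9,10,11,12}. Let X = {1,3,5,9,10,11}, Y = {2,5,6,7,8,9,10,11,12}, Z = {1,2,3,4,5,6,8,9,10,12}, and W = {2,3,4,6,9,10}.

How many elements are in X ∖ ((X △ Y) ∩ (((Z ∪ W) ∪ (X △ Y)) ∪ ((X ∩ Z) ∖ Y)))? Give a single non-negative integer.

X △ Y = {1,2,3,6,7,8,12}
Z ∪ W = {1,2,3,4,5,6,8,9,10,12}
(Z ∪ W) ∪ (X △ Y) = {1,2,3,4,5,6,7,8,9,10,12}
X ∩ Z = {1,3,5,9,10}
(X ∩ Z) ∖ Y = {1,3}
((Z ∪ W) ∪ (X △ Y)) ∪ ((X ∩ Z) ∖ Y) = {1,2,3,4,5,6,7,8,9,10,12}
(X △ Y) ∩ (((Z ∪ W) ∪ (X △ Y)) ∪ ((X ∩ Z) ∖ Y)) = {1,2,3,6,7,8,12}
X ∖ ((X △ Y) ∩ (((Z ∪ W) ∪ (X △ Y)) ∪ ((X ∩ Z) ∖ Y))) = {5,9,10,11}
|X ∖ ((X △ Y) ∩ (((Z ∪ W) ∪ (X △ Y)) ∪ ((X ∩ Z) ∖ Y)))| = 4

4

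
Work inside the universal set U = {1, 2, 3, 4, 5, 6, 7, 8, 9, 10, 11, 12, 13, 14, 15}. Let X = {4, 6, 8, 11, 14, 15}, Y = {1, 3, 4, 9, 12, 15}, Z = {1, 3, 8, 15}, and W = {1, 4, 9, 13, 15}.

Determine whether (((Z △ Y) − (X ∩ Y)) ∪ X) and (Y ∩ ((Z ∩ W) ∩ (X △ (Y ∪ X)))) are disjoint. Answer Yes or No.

Z △ Y = {4, 8, 9, 12}
X ∩ Y = {4, 15}
(Z △ Y) − (X ∩ Y) = {8, 9, 12}
((Z △ Y) − (X ∩ Y)) ∪ X = {4, 6, 8, 9, 11, 12, 14, 15}
Z ∩ W = {1, 15}
Y ∪ X = {1, 3, 4, 6, 8, 9, 11, 12, 14, 15}
X △ (Y ∪ X) = {1, 3, 9, 12}
(Z ∩ W) ∩ (X △ (Y ∪ X)) = {1}
Y ∩ ((Z ∩ W) ∩ (X △ (Y ∪ X))) = {1}
{4, 6, 8, 9, 11, 12, 14, 15} and {1} share no elements.

Yes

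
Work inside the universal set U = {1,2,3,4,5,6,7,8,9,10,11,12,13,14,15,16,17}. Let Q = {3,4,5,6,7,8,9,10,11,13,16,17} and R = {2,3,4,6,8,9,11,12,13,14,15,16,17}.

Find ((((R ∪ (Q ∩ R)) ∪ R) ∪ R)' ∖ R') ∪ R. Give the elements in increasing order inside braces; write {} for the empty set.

{2,3,4,6,8,9,11,12,13,14,15,16,17}

Q ∩ R = {3,4,6,8,9,11,13,16,17}
R ∪ (Q ∩ R) = {2,3,4,6,8,9,11,12,13,14,15,16,17}
(R ∪ (Q ∩ R)) ∪ R = {2,3,4,6,8,9,11,12,13,14,15,16,17}
((R ∪ (Q ∩ R)) ∪ R) ∪ R = {2,3,4,6,8,9,11,12,13,14,15,16,17}
(((R ∪ (Q ∩ R)) ∪ R) ∪ R)' = {1,5,7,10}
R' = {1,5,7,10}
(((R ∪ (Q ∩ R)) ∪ R) ∪ R)' ∖ R' = {}
((((R ∪ (Q ∩ R)) ∪ R) ∪ R)' ∖ R') ∪ R = {2,3,4,6,8,9,11,12,13,14,15,16,17}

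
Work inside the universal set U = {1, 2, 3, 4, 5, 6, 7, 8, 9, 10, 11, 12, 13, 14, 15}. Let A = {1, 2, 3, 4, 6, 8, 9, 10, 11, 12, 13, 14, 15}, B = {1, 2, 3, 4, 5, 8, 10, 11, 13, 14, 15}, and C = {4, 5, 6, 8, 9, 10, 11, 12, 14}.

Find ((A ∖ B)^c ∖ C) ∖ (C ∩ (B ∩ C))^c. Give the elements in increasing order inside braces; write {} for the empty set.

A ∖ B = {6, 9, 12}
(A ∖ B)^c = {1, 2, 3, 4, 5, 7, 8, 10, 11, 13, 14, 15}
(A ∖ B)^c ∖ C = {1, 2, 3, 7, 13, 15}
B ∩ C = {4, 5, 8, 10, 11, 14}
C ∩ (B ∩ C) = {4, 5, 8, 10, 11, 14}
(C ∩ (B ∩ C))^c = {1, 2, 3, 6, 7, 9, 12, 13, 15}
((A ∖ B)^c ∖ C) ∖ (C ∩ (B ∩ C))^c = {}

{}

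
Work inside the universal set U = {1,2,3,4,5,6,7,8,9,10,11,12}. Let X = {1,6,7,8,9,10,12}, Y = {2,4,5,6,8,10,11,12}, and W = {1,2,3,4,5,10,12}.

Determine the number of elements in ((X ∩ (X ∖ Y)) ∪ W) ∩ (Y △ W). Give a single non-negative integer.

X ∖ Y = {1,7,9}
X ∩ (X ∖ Y) = {1,7,9}
(X ∩ (X ∖ Y)) ∪ W = {1,2,3,4,5,7,9,10,12}
Y △ W = {1,3,6,8,11}
((X ∩ (X ∖ Y)) ∪ W) ∩ (Y △ W) = {1,3}
|((X ∩ (X ∖ Y)) ∪ W) ∩ (Y △ W)| = 2

2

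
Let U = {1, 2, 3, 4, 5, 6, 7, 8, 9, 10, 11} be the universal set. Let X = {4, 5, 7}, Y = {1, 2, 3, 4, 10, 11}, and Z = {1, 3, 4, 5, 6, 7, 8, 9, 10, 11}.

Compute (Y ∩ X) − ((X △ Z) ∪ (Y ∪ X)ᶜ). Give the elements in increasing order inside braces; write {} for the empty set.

Y ∩ X = {4}
X △ Z = {1, 3, 6, 8, 9, 10, 11}
Y ∪ X = {1, 2, 3, 4, 5, 7, 10, 11}
(Y ∪ X)ᶜ = {6, 8, 9}
(X △ Z) ∪ (Y ∪ X)ᶜ = {1, 3, 6, 8, 9, 10, 11}
(Y ∩ X) − ((X △ Z) ∪ (Y ∪ X)ᶜ) = {4}

{4}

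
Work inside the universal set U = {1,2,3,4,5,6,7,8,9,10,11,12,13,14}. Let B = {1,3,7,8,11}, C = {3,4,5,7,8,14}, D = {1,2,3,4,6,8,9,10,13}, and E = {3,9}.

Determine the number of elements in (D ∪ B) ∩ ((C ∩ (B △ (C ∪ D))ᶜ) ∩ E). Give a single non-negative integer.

D ∪ B = {1,2,3,4,6,7,8,9,10,11,13}
C ∪ D = {1,2,3,4,5,6,7,8,9,10,13,14}
B △ (C ∪ D) = {2,4,5,6,9,10,11,13,14}
(B △ (C ∪ D))ᶜ = {1,3,7,8,12}
C ∩ (B △ (C ∪ D))ᶜ = {3,7,8}
(C ∩ (B △ (C ∪ D))ᶜ) ∩ E = {3}
(D ∪ B) ∩ ((C ∩ (B △ (C ∪ D))ᶜ) ∩ E) = {3}
|(D ∪ B) ∩ ((C ∩ (B △ (C ∪ D))ᶜ) ∩ E)| = 1

1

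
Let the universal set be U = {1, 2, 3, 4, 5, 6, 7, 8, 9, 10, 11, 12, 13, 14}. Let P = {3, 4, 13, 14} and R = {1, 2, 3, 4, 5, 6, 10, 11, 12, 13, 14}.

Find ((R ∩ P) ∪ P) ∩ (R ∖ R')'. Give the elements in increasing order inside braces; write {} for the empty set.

R ∩ P = {3, 4, 13, 14}
(R ∩ P) ∪ P = {3, 4, 13, 14}
R' = {7, 8, 9}
R ∖ R' = {1, 2, 3, 4, 5, 6, 10, 11, 12, 13, 14}
(R ∖ R')' = {7, 8, 9}
((R ∩ P) ∪ P) ∩ (R ∖ R')' = {}

{}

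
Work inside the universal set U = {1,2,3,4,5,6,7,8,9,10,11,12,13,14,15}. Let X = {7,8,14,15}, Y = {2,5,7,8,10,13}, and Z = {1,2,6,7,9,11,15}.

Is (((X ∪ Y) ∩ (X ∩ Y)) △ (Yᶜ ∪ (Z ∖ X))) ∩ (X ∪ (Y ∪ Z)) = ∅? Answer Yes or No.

X ∪ Y = {2,5,7,8,10,13,14,15}
X ∩ Y = {7,8}
(X ∪ Y) ∩ (X ∩ Y) = {7,8}
Yᶜ = {1,3,4,6,9,11,12,14,15}
Z ∖ X = {1,2,6,9,11}
Yᶜ ∪ (Z ∖ X) = {1,2,3,4,6,9,11,12,14,15}
((X ∪ Y) ∩ (X ∩ Y)) △ (Yᶜ ∪ (Z ∖ X)) = {1,2,3,4,6,7,8,9,11,12,14,15}
Y ∪ Z = {1,2,5,6,7,8,9,10,11,13,15}
X ∪ (Y ∪ Z) = {1,2,5,6,7,8,9,10,11,13,14,15}
1 lies in both, so they are not disjoint.

No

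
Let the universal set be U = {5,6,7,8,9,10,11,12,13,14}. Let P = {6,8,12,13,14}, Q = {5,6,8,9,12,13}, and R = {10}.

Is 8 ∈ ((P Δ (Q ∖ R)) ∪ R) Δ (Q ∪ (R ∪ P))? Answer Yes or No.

Yes

8 ∈ Q and 8 ∉ R, so 8 ∈ Q ∖ R
8 ∈ P and 8 ∈ (Q ∖ R), so 8 ∉ P Δ (Q ∖ R)
8 ∉ (P Δ (Q ∖ R)) and 8 ∉ R, so 8 ∉ (P Δ (Q ∖ R)) ∪ R
8 ∉ R and 8 ∈ P, so 8 ∈ R ∪ P
8 ∈ Q and 8 ∈ (R ∪ P), so 8 ∈ Q ∪ (R ∪ P)
8 ∉ ((P Δ (Q ∖ R)) ∪ R) and 8 ∈ (Q ∪ (R ∪ P)), so 8 ∈ ((P Δ (Q ∖ R)) ∪ R) Δ (Q ∪ (R ∪ P))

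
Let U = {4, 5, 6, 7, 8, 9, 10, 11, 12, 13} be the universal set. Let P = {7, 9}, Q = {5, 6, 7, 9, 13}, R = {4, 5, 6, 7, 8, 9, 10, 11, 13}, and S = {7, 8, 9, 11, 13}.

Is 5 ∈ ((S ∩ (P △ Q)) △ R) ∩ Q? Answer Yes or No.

5 ∉ P and 5 ∈ Q, so 5 ∈ P △ Q
5 ∉ S and 5 ∈ (P △ Q), so 5 ∉ S ∩ (P △ Q)
5 ∉ (S ∩ (P △ Q)) and 5 ∈ R, so 5 ∈ (S ∩ (P △ Q)) △ R
5 ∈ ((S ∩ (P △ Q)) △ R) and 5 ∈ Q, so 5 ∈ ((S ∩ (P △ Q)) △ R) ∩ Q

Yes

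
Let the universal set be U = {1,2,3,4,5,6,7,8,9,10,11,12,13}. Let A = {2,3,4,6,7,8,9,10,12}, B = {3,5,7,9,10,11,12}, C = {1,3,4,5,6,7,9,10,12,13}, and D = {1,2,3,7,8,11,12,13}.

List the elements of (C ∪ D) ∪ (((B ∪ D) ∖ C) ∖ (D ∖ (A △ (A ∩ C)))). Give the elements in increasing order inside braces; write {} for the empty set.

C ∪ D = {1,2,3,4,5,6,7,8,9,10,11,12,13}
B ∪ D = {1,2,3,5,7,8,9,10,11,12,13}
(B ∪ D) ∖ C = {2,8,11}
A ∩ C = {3,4,6,7,9,10,12}
A △ (A ∩ C) = {2,8}
D ∖ (A △ (A ∩ C)) = {1,3,7,11,12,13}
((B ∪ D) ∖ C) ∖ (D ∖ (A △ (A ∩ C))) = {2,8}
(C ∪ D) ∪ (((B ∪ D) ∖ C) ∖ (D ∖ (A △ (A ∩ C)))) = {1,2,3,4,5,6,7,8,9,10,11,12,13}

{1,2,3,4,5,6,7,8,9,10,11,12,13}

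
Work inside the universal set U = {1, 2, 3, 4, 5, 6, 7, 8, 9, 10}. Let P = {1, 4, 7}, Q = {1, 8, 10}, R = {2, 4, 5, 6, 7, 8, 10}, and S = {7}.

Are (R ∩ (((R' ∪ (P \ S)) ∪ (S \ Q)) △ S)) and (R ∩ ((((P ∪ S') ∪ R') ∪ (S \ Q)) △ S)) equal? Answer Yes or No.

No

R' = {1, 3, 9}
P \ S = {1, 4}
R' ∪ (P \ S) = {1, 3, 4, 9}
S \ Q = {7}
(R' ∪ (P \ S)) ∪ (S \ Q) = {1, 3, 4, 7, 9}
((R' ∪ (P \ S)) ∪ (S \ Q)) △ S = {1, 3, 4, 9}
R ∩ (((R' ∪ (P \ S)) ∪ (S \ Q)) △ S) = {4}
S' = {1, 2, 3, 4, 5, 6, 8, 9, 10}
P ∪ S' = {1, 2, 3, 4, 5, 6, 7, 8, 9, 10}
(P ∪ S') ∪ R' = {1, 2, 3, 4, 5, 6, 7, 8, 9, 10}
((P ∪ S') ∪ R') ∪ (S \ Q) = {1, 2, 3, 4, 5, 6, 7, 8, 9, 10}
(((P ∪ S') ∪ R') ∪ (S \ Q)) △ S = {1, 2, 3, 4, 5, 6, 8, 9, 10}
R ∩ ((((P ∪ S') ∪ R') ∪ (S \ Q)) △ S) = {2, 4, 5, 6, 8, 10}
2 ∈ R ∩ ((((P ∪ S') ∪ R') ∪ (S \ Q)) △ S) but 2 ∉ R ∩ (((R' ∪ (P \ S)) ∪ (S \ Q)) △ S), so they differ.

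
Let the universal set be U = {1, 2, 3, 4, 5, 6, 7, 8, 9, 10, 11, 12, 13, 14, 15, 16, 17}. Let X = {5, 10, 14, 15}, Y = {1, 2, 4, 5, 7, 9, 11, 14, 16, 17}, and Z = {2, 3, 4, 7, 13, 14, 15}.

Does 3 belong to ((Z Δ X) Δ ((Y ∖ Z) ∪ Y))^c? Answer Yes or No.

3 ∈ Z and 3 ∉ X, so 3 ∈ Z Δ X
3 ∉ Y and 3 ∈ Z, so 3 ∉ Y ∖ Z
3 ∉ (Y ∖ Z) and 3 ∉ Y, so 3 ∉ (Y ∖ Z) ∪ Y
3 ∈ (Z Δ X) and 3 ∉ ((Y ∖ Z) ∪ Y), so 3 ∈ (Z Δ X) Δ ((Y ∖ Z) ∪ Y)
3 ∉ ((Z Δ X) Δ ((Y ∖ Z) ∪ Y))^c since 3 ∈ ((Z Δ X) Δ ((Y ∖ Z) ∪ Y))

No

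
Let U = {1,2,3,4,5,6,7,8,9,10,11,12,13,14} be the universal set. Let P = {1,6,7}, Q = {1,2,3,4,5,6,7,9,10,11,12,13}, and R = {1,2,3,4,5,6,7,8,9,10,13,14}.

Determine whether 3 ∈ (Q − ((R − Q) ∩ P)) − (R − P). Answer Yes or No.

No

3 ∈ R and 3 ∈ Q, so 3 ∉ R − Q
3 ∉ (R − Q) and 3 ∉ P, so 3 ∉ (R − Q) ∩ P
3 ∈ Q and 3 ∉ ((R − Q) ∩ P), so 3 ∈ Q − ((R − Q) ∩ P)
3 ∈ R and 3 ∉ P, so 3 ∈ R − P
3 ∈ (Q − ((R − Q) ∩ P)) and 3 ∈ (R − P), so 3 ∉ (Q − ((R − Q) ∩ P)) − (R − P)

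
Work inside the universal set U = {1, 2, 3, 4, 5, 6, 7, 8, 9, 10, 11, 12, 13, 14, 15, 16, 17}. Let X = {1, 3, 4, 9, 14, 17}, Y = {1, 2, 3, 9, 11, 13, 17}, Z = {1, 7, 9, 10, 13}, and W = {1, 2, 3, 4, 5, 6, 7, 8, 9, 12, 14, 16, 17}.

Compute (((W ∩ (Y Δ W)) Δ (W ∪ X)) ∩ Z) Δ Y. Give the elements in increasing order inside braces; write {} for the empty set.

Y Δ W = {4, 5, 6, 7, 8, 11, 12, 13, 14, 16}
W ∩ (Y Δ W) = {4, 5, 6, 7, 8, 12, 14, 16}
W ∪ X = {1, 2, 3, 4, 5, 6, 7, 8, 9, 12, 14, 16, 17}
(W ∩ (Y Δ W)) Δ (W ∪ X) = {1, 2, 3, 9, 17}
((W ∩ (Y Δ W)) Δ (W ∪ X)) ∩ Z = {1, 9}
(((W ∩ (Y Δ W)) Δ (W ∪ X)) ∩ Z) Δ Y = {2, 3, 11, 13, 17}

{2, 3, 11, 13, 17}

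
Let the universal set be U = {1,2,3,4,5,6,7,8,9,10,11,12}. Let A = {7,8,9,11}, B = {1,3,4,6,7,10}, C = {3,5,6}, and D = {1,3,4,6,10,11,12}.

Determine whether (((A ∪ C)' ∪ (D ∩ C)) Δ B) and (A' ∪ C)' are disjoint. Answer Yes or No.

A ∪ C = {3,5,6,7,8,9,11}
(A ∪ C)' = {1,2,4,10,12}
D ∩ C = {3,6}
(A ∪ C)' ∪ (D ∩ C) = {1,2,3,4,6,10,12}
((A ∪ C)' ∪ (D ∩ C)) Δ B = {2,7,12}
A' = {1,2,3,4,5,6,10,12}
A' ∪ C = {1,2,3,4,5,6,10,12}
(A' ∪ C)' = {7,8,9,11}
7 lies in both, so they are not disjoint.

No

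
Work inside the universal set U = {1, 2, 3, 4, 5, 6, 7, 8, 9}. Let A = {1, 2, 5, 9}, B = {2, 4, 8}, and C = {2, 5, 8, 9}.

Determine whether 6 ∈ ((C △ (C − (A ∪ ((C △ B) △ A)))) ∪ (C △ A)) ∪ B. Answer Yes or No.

6 ∉ C and 6 ∉ B, so 6 ∉ C △ B
6 ∉ (C △ B) and 6 ∉ A, so 6 ∉ (C △ B) △ A
6 ∉ A and 6 ∉ ((C △ B) △ A), so 6 ∉ A ∪ ((C △ B) △ A)
6 ∉ C and 6 ∉ (A ∪ ((C △ B) △ A)), so 6 ∉ C − (A ∪ ((C △ B) △ A))
6 ∉ C and 6 ∉ (C − (A ∪ ((C △ B) △ A))), so 6 ∉ C △ (C − (A ∪ ((C △ B) △ A)))
6 ∉ C and 6 ∉ A, so 6 ∉ C △ A
6 ∉ (C △ (C − (A ∪ ((C △ B) △ A)))) and 6 ∉ (C △ A), so 6 ∉ (C △ (C − (A ∪ ((C △ B) △ A)))) ∪ (C △ A)
6 ∉ ((C △ (C − (A ∪ ((C △ B) △ A)))) ∪ (C △ A)) and 6 ∉ B, so 6 ∉ ((C △ (C − (A ∪ ((C △ B) △ A)))) ∪ (C △ A)) ∪ B

No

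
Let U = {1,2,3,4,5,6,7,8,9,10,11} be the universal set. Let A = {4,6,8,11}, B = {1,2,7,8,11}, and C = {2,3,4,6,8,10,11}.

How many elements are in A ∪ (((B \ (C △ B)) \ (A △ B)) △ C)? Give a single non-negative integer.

C △ B = {1,3,4,6,7,10}
B \ (C △ B) = {2,8,11}
A △ B = {1,2,4,6,7}
(B \ (C △ B)) \ (A △ B) = {8,11}
((B \ (C △ B)) \ (A △ B)) △ C = {2,3,4,6,10}
A ∪ (((B \ (C △ B)) \ (A △ B)) △ C) = {2,3,4,6,8,10,11}
|A ∪ (((B \ (C △ B)) \ (A △ B)) △ C)| = 7

7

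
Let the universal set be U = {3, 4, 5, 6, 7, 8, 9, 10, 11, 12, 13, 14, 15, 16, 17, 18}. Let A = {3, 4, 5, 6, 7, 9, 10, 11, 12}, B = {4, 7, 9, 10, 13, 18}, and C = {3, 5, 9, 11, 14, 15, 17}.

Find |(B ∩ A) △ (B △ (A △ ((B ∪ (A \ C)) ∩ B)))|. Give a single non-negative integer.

5

B ∩ A = {4, 7, 9, 10}
A \ C = {4, 6, 7, 10, 12}
B ∪ (A \ C) = {4, 6, 7, 9, 10, 12, 13, 18}
(B ∪ (A \ C)) ∩ B = {4, 7, 9, 10, 13, 18}
A △ ((B ∪ (A \ C)) ∩ B) = {3, 5, 6, 11, 12, 13, 18}
B △ (A △ ((B ∪ (A \ C)) ∩ B)) = {3, 4, 5, 6, 7, 9, 10, 11, 12}
(B ∩ A) △ (B △ (A △ ((B ∪ (A \ C)) ∩ B))) = {3, 5, 6, 11, 12}
|(B ∩ A) △ (B △ (A △ ((B ∪ (A \ C)) ∩ B)))| = 5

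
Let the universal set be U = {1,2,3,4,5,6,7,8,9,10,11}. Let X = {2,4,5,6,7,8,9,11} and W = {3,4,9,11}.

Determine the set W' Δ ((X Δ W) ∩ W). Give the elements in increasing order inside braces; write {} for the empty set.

{1,2,3,5,6,7,8,10}

W' = {1,2,5,6,7,8,10}
X Δ W = {2,3,5,6,7,8}
(X Δ W) ∩ W = {3}
W' Δ ((X Δ W) ∩ W) = {1,2,3,5,6,7,8,10}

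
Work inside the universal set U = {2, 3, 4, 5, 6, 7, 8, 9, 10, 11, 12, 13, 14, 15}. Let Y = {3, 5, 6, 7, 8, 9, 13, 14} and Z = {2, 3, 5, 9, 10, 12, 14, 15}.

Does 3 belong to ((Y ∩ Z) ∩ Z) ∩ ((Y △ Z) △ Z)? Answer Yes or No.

3 ∈ Y and 3 ∈ Z, so 3 ∈ Y ∩ Z
3 ∈ (Y ∩ Z) and 3 ∈ Z, so 3 ∈ (Y ∩ Z) ∩ Z
3 ∈ Y and 3 ∈ Z, so 3 ∉ Y △ Z
3 ∉ (Y △ Z) and 3 ∈ Z, so 3 ∈ (Y △ Z) △ Z
3 ∈ ((Y ∩ Z) ∩ Z) and 3 ∈ ((Y △ Z) △ Z), so 3 ∈ ((Y ∩ Z) ∩ Z) ∩ ((Y △ Z) △ Z)

Yes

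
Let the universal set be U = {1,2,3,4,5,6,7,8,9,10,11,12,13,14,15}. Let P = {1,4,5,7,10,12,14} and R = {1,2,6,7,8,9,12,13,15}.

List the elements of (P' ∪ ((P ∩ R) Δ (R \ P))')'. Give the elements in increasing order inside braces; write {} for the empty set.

P' = {2,3,6,8,9,11,13,15}
P ∩ R = {1,7,12}
R \ P = {2,6,8,9,13,15}
(P ∩ R) Δ (R \ P) = {1,2,6,7,8,9,12,13,15}
((P ∩ R) Δ (R \ P))' = {3,4,5,10,11,14}
P' ∪ ((P ∩ R) Δ (R \ P))' = {2,3,4,5,6,8,9,10,11,13,14,15}
(P' ∪ ((P ∩ R) Δ (R \ P))')' = {1,7,12}

{1,7,12}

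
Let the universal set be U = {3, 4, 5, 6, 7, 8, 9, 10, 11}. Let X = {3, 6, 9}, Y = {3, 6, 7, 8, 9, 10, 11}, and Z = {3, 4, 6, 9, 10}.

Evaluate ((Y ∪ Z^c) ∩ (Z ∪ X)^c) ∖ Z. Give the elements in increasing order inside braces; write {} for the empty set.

{5, 7, 8, 11}

Z^c = {5, 7, 8, 11}
Y ∪ Z^c = {3, 5, 6, 7, 8, 9, 10, 11}
Z ∪ X = {3, 4, 6, 9, 10}
(Z ∪ X)^c = {5, 7, 8, 11}
(Y ∪ Z^c) ∩ (Z ∪ X)^c = {5, 7, 8, 11}
((Y ∪ Z^c) ∩ (Z ∪ X)^c) ∖ Z = {5, 7, 8, 11}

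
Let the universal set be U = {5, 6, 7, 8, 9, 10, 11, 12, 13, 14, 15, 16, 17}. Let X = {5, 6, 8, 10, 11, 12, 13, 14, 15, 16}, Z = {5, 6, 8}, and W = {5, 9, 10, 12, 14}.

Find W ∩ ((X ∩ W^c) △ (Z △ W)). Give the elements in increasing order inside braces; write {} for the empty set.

W^c = {6, 7, 8, 11, 13, 15, 16, 17}
X ∩ W^c = {6, 8, 11, 13, 15, 16}
Z △ W = {6, 8, 9, 10, 12, 14}
(X ∩ W^c) △ (Z △ W) = {9, 10, 11, 12, 13, 14, 15, 16}
W ∩ ((X ∩ W^c) △ (Z △ W)) = {9, 10, 12, 14}

{9, 10, 12, 14}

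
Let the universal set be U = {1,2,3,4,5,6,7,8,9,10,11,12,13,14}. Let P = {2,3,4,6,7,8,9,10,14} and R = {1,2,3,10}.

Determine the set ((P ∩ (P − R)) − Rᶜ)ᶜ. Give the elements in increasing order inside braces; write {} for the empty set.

P − R = {4,6,7,8,9,14}
P ∩ (P − R) = {4,6,7,8,9,14}
Rᶜ = {4,5,6,7,8,9,11,12,13,14}
(P ∩ (P − R)) − Rᶜ = {}
((P ∩ (P − R)) − Rᶜ)ᶜ = {1,2,3,4,5,6,7,8,9,10,11,12,13,14}

{1,2,3,4,5,6,7,8,9,10,11,12,13,14}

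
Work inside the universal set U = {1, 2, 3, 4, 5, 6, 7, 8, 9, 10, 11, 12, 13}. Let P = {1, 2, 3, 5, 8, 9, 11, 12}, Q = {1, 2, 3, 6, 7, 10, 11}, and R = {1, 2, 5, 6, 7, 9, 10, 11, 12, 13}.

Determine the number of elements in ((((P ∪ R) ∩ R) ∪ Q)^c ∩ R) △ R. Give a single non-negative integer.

P ∪ R = {1, 2, 3, 5, 6, 7, 8, 9, 10, 11, 12, 13}
(P ∪ R) ∩ R = {1, 2, 5, 6, 7, 9, 10, 11, 12, 13}
((P ∪ R) ∩ R) ∪ Q = {1, 2, 3, 5, 6, 7, 9, 10, 11, 12, 13}
(((P ∪ R) ∩ R) ∪ Q)^c = {4, 8}
(((P ∪ R) ∩ R) ∪ Q)^c ∩ R = {}
((((P ∪ R) ∩ R) ∪ Q)^c ∩ R) △ R = {1, 2, 5, 6, 7, 9, 10, 11, 12, 13}
|((((P ∪ R) ∩ R) ∪ Q)^c ∩ R) △ R| = 10

10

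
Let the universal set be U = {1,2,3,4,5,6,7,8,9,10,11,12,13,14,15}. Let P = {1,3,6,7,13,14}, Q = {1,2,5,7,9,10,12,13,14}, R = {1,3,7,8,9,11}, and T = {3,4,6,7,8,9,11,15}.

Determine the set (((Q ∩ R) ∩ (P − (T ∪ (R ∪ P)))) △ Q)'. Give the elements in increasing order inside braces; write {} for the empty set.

{3,4,6,8,11,15}

Q ∩ R = {1,7,9}
R ∪ P = {1,3,6,7,8,9,11,13,14}
T ∪ (R ∪ P) = {1,3,4,6,7,8,9,11,13,14,15}
P − (T ∪ (R ∪ P)) = {}
(Q ∩ R) ∩ (P − (T ∪ (R ∪ P))) = {}
((Q ∩ R) ∩ (P − (T ∪ (R ∪ P)))) △ Q = {1,2,5,7,9,10,12,13,14}
(((Q ∩ R) ∩ (P − (T ∪ (R ∪ P)))) △ Q)' = {3,4,6,8,11,15}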